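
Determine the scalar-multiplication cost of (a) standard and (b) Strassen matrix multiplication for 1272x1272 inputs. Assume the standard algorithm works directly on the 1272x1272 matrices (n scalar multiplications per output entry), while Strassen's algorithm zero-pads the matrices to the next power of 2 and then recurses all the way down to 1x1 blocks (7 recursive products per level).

Matrix multiplication for 1272x1272 matrices:

Strassen's algorithm requires power-of-2 dimensions. Pad 1272x1272 to 2048x2048 (next power of 2).

Standard algorithm: 1272^3 = 2058075648 multiplications
Strassen's algorithm: 7^(log2(2048)) = 7^11 = 1977326743 multiplications
Savings: 2058075648 - 1977326743 = 80748905 multiplications

Standard: 2058075648 multiplications (1272^3). Strassen: 1977326743 multiplications (7^11, after padding to 2048x2048). Strassen reduces 8 recursive multiplications to 7 at each level.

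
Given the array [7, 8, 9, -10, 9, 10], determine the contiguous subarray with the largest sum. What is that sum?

Using Kadane's algorithm on [7, 8, 9, -10, 9, 10]:

Scanning through the array:
Position 1 (value 8): max_ending_here = 15, max_so_far = 15
Position 2 (value 9): max_ending_here = 24, max_so_far = 24
Position 3 (value -10): max_ending_here = 14, max_so_far = 24
Position 4 (value 9): max_ending_here = 23, max_so_far = 24
Position 5 (value 10): max_ending_here = 33, max_so_far = 33

Maximum subarray: [7, 8, 9, -10, 9, 10]
Maximum sum: 33

The maximum subarray is [7, 8, 9, -10, 9, 10] with sum 33. This subarray runs from index 0 to index 5.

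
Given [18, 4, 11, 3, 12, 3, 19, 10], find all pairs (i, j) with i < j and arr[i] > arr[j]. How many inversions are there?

Finding inversions in [18, 4, 11, 3, 12, 3, 19, 10]:

(0, 1): arr[0]=18 > arr[1]=4
(0, 2): arr[0]=18 > arr[2]=11
(0, 3): arr[0]=18 > arr[3]=3
(0, 4): arr[0]=18 > arr[4]=12
(0, 5): arr[0]=18 > arr[5]=3
(0, 7): arr[0]=18 > arr[7]=10
(1, 3): arr[1]=4 > arr[3]=3
(1, 5): arr[1]=4 > arr[5]=3
(2, 3): arr[2]=11 > arr[3]=3
(2, 5): arr[2]=11 > arr[5]=3
(2, 7): arr[2]=11 > arr[7]=10
(4, 5): arr[4]=12 > arr[5]=3
(4, 7): arr[4]=12 > arr[7]=10
(6, 7): arr[6]=19 > arr[7]=10

Total inversions: 14

The array has 14 inversion(s): (0,1), (0,2), (0,3), (0,4), (0,5), (0,7), (1,3), (1,5), (2,3), (2,5), (2,7), (4,5), (4,7), (6,7). Each pair (i,j) satisfies i < j and arr[i] > arr[j].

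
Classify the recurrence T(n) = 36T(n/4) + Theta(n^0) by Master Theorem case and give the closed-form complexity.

Master Theorem for T(n) = 36T(n/4) + O(n^0):

a = 36, b = 4, c = 0
log_b(a) = log_4(36) = 2.5850

Case 1: c = 0 < log_4(36) = 2.5850
T(n) = O(n^(log_4 36))

For T(n) = 36T(n/4) + O(n^0): log_4(36) = 2.5850. This is Case 1 of the Master Theorem (c < log_b(a), work dominated by leaves), giving O(n^(log_4 36)).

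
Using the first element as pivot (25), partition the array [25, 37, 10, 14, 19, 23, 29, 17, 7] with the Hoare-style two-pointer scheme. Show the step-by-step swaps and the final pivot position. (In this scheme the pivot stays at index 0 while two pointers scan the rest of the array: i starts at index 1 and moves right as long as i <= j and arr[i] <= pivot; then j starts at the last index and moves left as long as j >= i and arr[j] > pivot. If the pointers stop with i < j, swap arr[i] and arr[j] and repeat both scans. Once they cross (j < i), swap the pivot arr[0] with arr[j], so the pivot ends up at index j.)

Hoare-style two-pointer partition with pivot = 25:

Initial array: [25, 37, 10, 14, 19, 23, 29, 17, 7]

Pointers start at i = 1, j = 8.
i stops at index 1 (arr[1]=37 > 25), j stops at index 8 (arr[8]=7 <= 25): swap arr[1] and arr[8], array becomes [25, 7, 10, 14, 19, 23, 29, 17, 37]
i stops at index 6 (arr[6]=29 > 25), j stops at index 7 (arr[7]=17 <= 25): swap arr[6] and arr[7], array becomes [25, 7, 10, 14, 19, 23, 17, 29, 37]
i ends at 7, j ends at 6: the pointers have crossed (j < i), so scanning stops.

Swap pivot arr[0] with arr[6] to place pivot at position 6: [17, 7, 10, 14, 19, 23, 25, 29, 37]
Pivot position: 6

After partitioning with pivot 25, the array becomes [17, 7, 10, 14, 19, 23, 25, 29, 37]. The pivot is placed at index 6. All elements to the left of the pivot are <= 25, and all elements to the right are > 25.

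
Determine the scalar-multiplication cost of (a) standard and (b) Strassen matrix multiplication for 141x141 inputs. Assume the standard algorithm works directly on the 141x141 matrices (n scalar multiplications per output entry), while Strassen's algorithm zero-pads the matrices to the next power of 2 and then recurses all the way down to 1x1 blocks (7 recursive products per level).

Matrix multiplication for 141x141 matrices:

Strassen's algorithm requires power-of-2 dimensions. Pad 141x141 to 256x256 (next power of 2).

Standard algorithm: 141^3 = 2803221 multiplications
Strassen's algorithm: 7^(log2(256)) = 7^8 = 5764801 multiplications
Difference: 2803221 - 5764801 = -2961580 (Strassen uses MORE here due to padding overhead — for small or just-over-power-of-2 n, padding can outweigh the per-level savings)

Standard: 2803221 multiplications (141^3). Strassen: 5764801 multiplications (7^8, after padding to 256x256). Strassen reduces 8 recursive multiplications to 7 at each level.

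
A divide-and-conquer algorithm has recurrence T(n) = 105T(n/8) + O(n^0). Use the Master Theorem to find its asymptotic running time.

Master Theorem for T(n) = 105T(n/8) + O(n^0):

a = 105, b = 8, c = 0
log_b(a) = log_8(105) = 2.2381

Case 1: c = 0 < log_8(105) = 2.2381
T(n) = O(n^(log_8 105))

For T(n) = 105T(n/8) + O(n^0): log_8(105) = 2.2381. This is Case 1 of the Master Theorem (c < log_b(a), work dominated by leaves), giving O(n^(log_8 105)).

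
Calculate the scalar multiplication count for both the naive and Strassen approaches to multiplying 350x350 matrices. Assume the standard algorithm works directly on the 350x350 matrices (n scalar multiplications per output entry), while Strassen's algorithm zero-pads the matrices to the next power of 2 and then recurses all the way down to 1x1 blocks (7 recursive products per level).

Matrix multiplication for 350x350 matrices:

Strassen's algorithm requires power-of-2 dimensions. Pad 350x350 to 512x512 (next power of 2).

Standard algorithm: 350^3 = 42875000 multiplications
Strassen's algorithm: 7^(log2(512)) = 7^9 = 40353607 multiplications
Savings: 42875000 - 40353607 = 2521393 multiplications

Standard: 42875000 multiplications (350^3). Strassen: 40353607 multiplications (7^9, after padding to 512x512). Strassen reduces 8 recursive multiplications to 7 at each level.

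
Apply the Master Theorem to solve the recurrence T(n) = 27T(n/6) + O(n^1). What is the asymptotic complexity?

Master Theorem for T(n) = 27T(n/6) + O(n^1):

a = 27, b = 6, c = 1
log_b(a) = log_6(27) = 1.8394

Case 1: c = 1 < log_6(27) = 1.8394
T(n) = O(n^(log_6 27))

For T(n) = 27T(n/6) + O(n^1): log_6(27) = 1.8394. This is Case 1 of the Master Theorem (c < log_b(a), work dominated by leaves), giving O(n^(log_6 27)).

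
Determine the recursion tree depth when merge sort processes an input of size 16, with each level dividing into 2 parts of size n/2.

For divide and conquer with division factor 2:

Problem sizes at each level:
Level 0: 16
Level 1: 8
Level 2: 4
Level 3: 2
Level 4: 1

The root is level 0 and the size-1 base case is level 4 (the tree spans levels 0 through 4, i.e. 5 levels counting the root), so the depth is the number of divisions: log_2(16) = 4

The recursion tree depth is log_2(16) = 4. At each level, the problem size is divided by 2, so it takes 4 divisions to reduce to a base case of size 1. The algorithm makes 2 recursive calls at each level.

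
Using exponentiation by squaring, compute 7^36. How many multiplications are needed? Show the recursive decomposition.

Computing 7^36 by squaring (build up from 7^1; each line after the first costs one multiplication):

7^1 = 7
7^2 = (7^1)^2 = 7^2 = 49
7^4 = (7^2)^2 = 49^2 = 2401
7^8 = (7^4)^2 = 2401^2 = 5764801
7^9 = 7 * 7^8 = 7 * 5764801 = 40353607
7^18 = (7^9)^2 = 40353607^2 = 1628413597910449
7^36 = (7^18)^2 = 1628413597910449^2 = 2651730845859653471779023381601

Result: 2651730845859653471779023381601
Multiplications needed: 6 (6 lines after 7^1)

7^36 = 2651730845859653471779023381601. Using exponentiation by squaring, this requires 6 multiplications. The key idea: if the exponent is even, square the half-power; if odd, multiply by the base once.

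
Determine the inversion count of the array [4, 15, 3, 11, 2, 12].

Finding inversions in [4, 15, 3, 11, 2, 12]:

(0, 2): arr[0]=4 > arr[2]=3
(0, 4): arr[0]=4 > arr[4]=2
(1, 2): arr[1]=15 > arr[2]=3
(1, 3): arr[1]=15 > arr[3]=11
(1, 4): arr[1]=15 > arr[4]=2
(1, 5): arr[1]=15 > arr[5]=12
(2, 4): arr[2]=3 > arr[4]=2
(3, 4): arr[3]=11 > arr[4]=2

Total inversions: 8

The array has 8 inversion(s): (0,2), (0,4), (1,2), (1,3), (1,4), (1,5), (2,4), (3,4). Each pair (i,j) satisfies i < j and arr[i] > arr[j].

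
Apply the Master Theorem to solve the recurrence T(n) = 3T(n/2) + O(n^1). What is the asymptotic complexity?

Master Theorem for T(n) = 3T(n/2) + O(n^1):

a = 3, b = 2, c = 1
log_b(a) = log_2(3) = 1.5850

Case 1: c = 1 < log_2(3) = 1.5850
T(n) = O(n^(log_2 3))

For T(n) = 3T(n/2) + O(n^1): log_2(3) = 1.5850. This is Case 1 of the Master Theorem (c < log_b(a), work dominated by leaves), giving O(n^(log_2 3)).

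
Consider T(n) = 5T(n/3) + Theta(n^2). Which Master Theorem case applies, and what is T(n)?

Master Theorem for T(n) = 5T(n/3) + O(n^2):

a = 5, b = 3, c = 2
log_b(a) = log_3(5) = 1.4650

Case 3: c = 2 > log_3(5) = 1.4650
T(n) = O(n^2) = O(n^2)

For T(n) = 5T(n/3) + O(n^2): log_3(5) = 1.4650. This is Case 3 of the Master Theorem (c > log_b(a), work dominated by root), giving O(n^2).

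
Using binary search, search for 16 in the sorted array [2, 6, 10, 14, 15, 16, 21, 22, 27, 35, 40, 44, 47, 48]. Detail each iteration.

Binary search for 16 in [2, 6, 10, 14, 15, 16, 21, 22, 27, 35, 40, 44, 47, 48]:

lo=0, hi=13, mid=6, arr[mid]=21 -> 21 > 16, search left half
lo=0, hi=5, mid=2, arr[mid]=10 -> 10 < 16, search right half
lo=3, hi=5, mid=4, arr[mid]=15 -> 15 < 16, search right half
lo=5, hi=5, mid=5, arr[mid]=16 -> Found target at index 5!

Binary search finds 16 at index 5 after 4 comparisons. The search repeatedly halves the search space by comparing with the middle element.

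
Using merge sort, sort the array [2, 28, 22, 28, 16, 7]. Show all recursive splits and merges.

Merge sort trace:

Split: [2, 28, 22, 28, 16, 7] -> [2, 28, 22] and [28, 16, 7]
  Split: [2, 28, 22] -> [2] and [28, 22]
    Split: [28, 22] -> [28] and [22]
    Merge: [28] + [22] -> [22, 28]
  Merge: [2] + [22, 28] -> [2, 22, 28]
  Split: [28, 16, 7] -> [28] and [16, 7]
    Split: [16, 7] -> [16] and [7]
    Merge: [16] + [7] -> [7, 16]
  Merge: [28] + [7, 16] -> [7, 16, 28]
Merge: [2, 22, 28] + [7, 16, 28] -> [2, 7, 16, 22, 28, 28]

Final sorted array: [2, 7, 16, 22, 28, 28]

The merge sort proceeds by recursively splitting the array and merging sorted halves.
After all merges, the sorted array is [2, 7, 16, 22, 28, 28].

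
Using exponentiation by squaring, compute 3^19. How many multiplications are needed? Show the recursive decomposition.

Computing 3^19 by squaring (build up from 3^1; each line after the first costs one multiplication):

3^1 = 3
3^2 = (3^1)^2 = 3^2 = 9
3^4 = (3^2)^2 = 9^2 = 81
3^8 = (3^4)^2 = 81^2 = 6561
3^9 = 3 * 3^8 = 3 * 6561 = 19683
3^18 = (3^9)^2 = 19683^2 = 387420489
3^19 = 3 * 3^18 = 3 * 387420489 = 1162261467

Result: 1162261467
Multiplications needed: 6 (6 lines after 3^1)

3^19 = 1162261467. Using exponentiation by squaring, this requires 6 multiplications. The key idea: if the exponent is even, square the half-power; if odd, multiply by the base once.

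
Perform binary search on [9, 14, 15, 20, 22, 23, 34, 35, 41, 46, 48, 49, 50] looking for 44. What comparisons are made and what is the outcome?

Binary search for 44 in [9, 14, 15, 20, 22, 23, 34, 35, 41, 46, 48, 49, 50]:

lo=0, hi=12, mid=6, arr[mid]=34 -> 34 < 44, search right half
lo=7, hi=12, mid=9, arr[mid]=46 -> 46 > 44, search left half
lo=7, hi=8, mid=7, arr[mid]=35 -> 35 < 44, search right half
lo=8, hi=8, mid=8, arr[mid]=41 -> 41 < 44, search right half
lo=9 > hi=8, target 44 not found

Binary search determines that 44 is not in the array after 4 comparisons. The search space was exhausted without finding the target.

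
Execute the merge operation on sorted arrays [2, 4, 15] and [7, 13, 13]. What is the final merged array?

Merging process:

Compare 2 vs 7: take 2 from left. Merged: [2]
Compare 4 vs 7: take 4 from left. Merged: [2, 4]
Compare 15 vs 7: take 7 from right. Merged: [2, 4, 7]
Compare 15 vs 13: take 13 from right. Merged: [2, 4, 7, 13]
Compare 15 vs 13: take 13 from right. Merged: [2, 4, 7, 13, 13]
Append remaining from left: [15]. Merged: [2, 4, 7, 13, 13, 15]

Final merged array: [2, 4, 7, 13, 13, 15]
Total comparisons: 5

The merged array is [2, 4, 7, 13, 13, 15], requiring 5 comparisons. The merge step runs in O(n) time where n is the total number of elements.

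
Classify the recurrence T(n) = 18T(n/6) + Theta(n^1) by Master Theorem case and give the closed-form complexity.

Master Theorem for T(n) = 18T(n/6) + O(n^1):

a = 18, b = 6, c = 1
log_b(a) = log_6(18) = 1.6131

Case 1: c = 1 < log_6(18) = 1.6131
T(n) = O(n^(log_6 18))

For T(n) = 18T(n/6) + O(n^1): log_6(18) = 1.6131. This is Case 1 of the Master Theorem (c < log_b(a), work dominated by leaves), giving O(n^(log_6 18)).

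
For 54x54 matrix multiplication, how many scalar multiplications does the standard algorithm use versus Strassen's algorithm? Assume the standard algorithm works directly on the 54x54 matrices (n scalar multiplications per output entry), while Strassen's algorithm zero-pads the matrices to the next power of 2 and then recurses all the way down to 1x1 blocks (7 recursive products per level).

Matrix multiplication for 54x54 matrices:

Strassen's algorithm requires power-of-2 dimensions. Pad 54x54 to 64x64 (next power of 2).

Standard algorithm: 54^3 = 157464 multiplications
Strassen's algorithm: 7^(log2(64)) = 7^6 = 117649 multiplications
Savings: 157464 - 117649 = 39815 multiplications

Standard: 157464 multiplications (54^3). Strassen: 117649 multiplications (7^6, after padding to 64x64). Strassen reduces 8 recursive multiplications to 7 at each level.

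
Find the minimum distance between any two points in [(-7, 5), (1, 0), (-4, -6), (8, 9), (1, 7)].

Computing all pairwise distances among 5 points:

d((-7, 5), (1, 0)) = 9.434
d((-7, 5), (-4, -6)) = 11.4018
d((-7, 5), (8, 9)) = 15.5242
d((-7, 5), (1, 7)) = 8.2462
d((1, 0), (-4, -6)) = 7.8102
d((1, 0), (8, 9)) = 11.4018
d((1, 0), (1, 7)) = 7.0 <-- minimum
d((-4, -6), (8, 9)) = 19.2094
d((-4, -6), (1, 7)) = 13.9284
d((8, 9), (1, 7)) = 7.2801

Closest pair: (1, 0) and (1, 7) with distance 7.0

The closest pair is (1, 0) and (1, 7) with Euclidean distance 7.0. For 5 points, brute-force pairwise comparison is shown above. For large n, the divide-and-conquer algorithm (sort by x, recurse on halves, check the dividing strip) achieves O(n log n).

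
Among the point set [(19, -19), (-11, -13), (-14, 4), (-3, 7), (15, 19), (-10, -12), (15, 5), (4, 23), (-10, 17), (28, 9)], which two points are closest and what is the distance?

Computing all pairwise distances among 10 points:

d((19, -19), (-11, -13)) = 30.5941
d((19, -19), (-14, 4)) = 40.2244
d((19, -19), (-3, 7)) = 34.0588
d((19, -19), (15, 19)) = 38.2099
d((19, -19), (-10, -12)) = 29.8329
d((19, -19), (15, 5)) = 24.3311
d((19, -19), (4, 23)) = 44.5982
d((19, -19), (-10, 17)) = 46.2277
d((19, -19), (28, 9)) = 29.4109
d((-11, -13), (-14, 4)) = 17.2627
d((-11, -13), (-3, 7)) = 21.5407
d((-11, -13), (15, 19)) = 41.2311
d((-11, -13), (-10, -12)) = 1.4142 <-- minimum
d((-11, -13), (15, 5)) = 31.6228
d((-11, -13), (4, 23)) = 39.0
d((-11, -13), (-10, 17)) = 30.0167
d((-11, -13), (28, 9)) = 44.7772
d((-14, 4), (-3, 7)) = 11.4018
d((-14, 4), (15, 19)) = 32.6497
d((-14, 4), (-10, -12)) = 16.4924
d((-14, 4), (15, 5)) = 29.0172
d((-14, 4), (4, 23)) = 26.1725
d((-14, 4), (-10, 17)) = 13.6015
d((-14, 4), (28, 9)) = 42.2966
d((-3, 7), (15, 19)) = 21.6333
d((-3, 7), (-10, -12)) = 20.2485
d((-3, 7), (15, 5)) = 18.1108
d((-3, 7), (4, 23)) = 17.4642
d((-3, 7), (-10, 17)) = 12.2066
d((-3, 7), (28, 9)) = 31.0644
d((15, 19), (-10, -12)) = 39.8246
d((15, 19), (15, 5)) = 14.0
d((15, 19), (4, 23)) = 11.7047
d((15, 19), (-10, 17)) = 25.0799
d((15, 19), (28, 9)) = 16.4012
d((-10, -12), (15, 5)) = 30.2324
d((-10, -12), (4, 23)) = 37.6962
d((-10, -12), (-10, 17)) = 29.0
d((-10, -12), (28, 9)) = 43.4166
d((15, 5), (4, 23)) = 21.095
d((15, 5), (-10, 17)) = 27.7308
d((15, 5), (28, 9)) = 13.6015
d((4, 23), (-10, 17)) = 15.2315
d((4, 23), (28, 9)) = 27.7849
d((-10, 17), (28, 9)) = 38.833

Closest pair: (-11, -13) and (-10, -12) with distance 1.4142

The closest pair is (-11, -13) and (-10, -12) with Euclidean distance 1.4142. For 10 points, brute-force pairwise comparison is shown above. For large n, the divide-and-conquer algorithm (sort by x, recurse on halves, check the dividing strip) achieves O(n log n).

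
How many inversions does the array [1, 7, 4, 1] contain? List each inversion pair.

Finding inversions in [1, 7, 4, 1]:

(1, 2): arr[1]=7 > arr[2]=4
(1, 3): arr[1]=7 > arr[3]=1
(2, 3): arr[2]=4 > arr[3]=1

Total inversions: 3

The array has 3 inversion(s): (1,2), (1,3), (2,3). Each pair (i,j) satisfies i < j and arr[i] > arr[j].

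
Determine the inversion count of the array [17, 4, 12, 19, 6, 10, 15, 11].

Finding inversions in [17, 4, 12, 19, 6, 10, 15, 11]:

(0, 1): arr[0]=17 > arr[1]=4
(0, 2): arr[0]=17 > arr[2]=12
(0, 4): arr[0]=17 > arr[4]=6
(0, 5): arr[0]=17 > arr[5]=10
(0, 6): arr[0]=17 > arr[6]=15
(0, 7): arr[0]=17 > arr[7]=11
(2, 4): arr[2]=12 > arr[4]=6
(2, 5): arr[2]=12 > arr[5]=10
(2, 7): arr[2]=12 > arr[7]=11
(3, 4): arr[3]=19 > arr[4]=6
(3, 5): arr[3]=19 > arr[5]=10
(3, 6): arr[3]=19 > arr[6]=15
(3, 7): arr[3]=19 > arr[7]=11
(6, 7): arr[6]=15 > arr[7]=11

Total inversions: 14

The array has 14 inversion(s): (0,1), (0,2), (0,4), (0,5), (0,6), (0,7), (2,4), (2,5), (2,7), (3,4), (3,5), (3,6), (3,7), (6,7). Each pair (i,j) satisfies i < j and arr[i] > arr[j].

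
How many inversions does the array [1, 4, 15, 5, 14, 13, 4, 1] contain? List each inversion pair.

Finding inversions in [1, 4, 15, 5, 14, 13, 4, 1]:

(1, 7): arr[1]=4 > arr[7]=1
(2, 3): arr[2]=15 > arr[3]=5
(2, 4): arr[2]=15 > arr[4]=14
(2, 5): arr[2]=15 > arr[5]=13
(2, 6): arr[2]=15 > arr[6]=4
(2, 7): arr[2]=15 > arr[7]=1
(3, 6): arr[3]=5 > arr[6]=4
(3, 7): arr[3]=5 > arr[7]=1
(4, 5): arr[4]=14 > arr[5]=13
(4, 6): arr[4]=14 > arr[6]=4
(4, 7): arr[4]=14 > arr[7]=1
(5, 6): arr[5]=13 > arr[6]=4
(5, 7): arr[5]=13 > arr[7]=1
(6, 7): arr[6]=4 > arr[7]=1

Total inversions: 14

The array has 14 inversion(s): (1,7), (2,3), (2,4), (2,5), (2,6), (2,7), (3,6), (3,7), (4,5), (4,6), (4,7), (5,6), (5,7), (6,7). Each pair (i,j) satisfies i < j and arr[i] > arr[j].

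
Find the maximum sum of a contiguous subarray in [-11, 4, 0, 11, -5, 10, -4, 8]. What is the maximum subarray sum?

Using Kadane's algorithm on [-11, 4, 0, 11, -5, 10, -4, 8]:

Scanning through the array:
Position 1 (value 4): max_ending_here = 4, max_so_far = 4
Position 2 (value 0): max_ending_here = 4, max_so_far = 4
Position 3 (value 11): max_ending_here = 15, max_so_far = 15
Position 4 (value -5): max_ending_here = 10, max_so_far = 15
Position 5 (value 10): max_ending_here = 20, max_so_far = 20
Position 6 (value -4): max_ending_here = 16, max_so_far = 20
Position 7 (value 8): max_ending_here = 24, max_so_far = 24

Maximum subarray: [4, 0, 11, -5, 10, -4, 8]
Maximum sum: 24

The maximum subarray is [4, 0, 11, -5, 10, -4, 8] with sum 24. This subarray runs from index 1 to index 7.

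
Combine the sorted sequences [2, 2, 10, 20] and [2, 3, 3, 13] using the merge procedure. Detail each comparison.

Merging process:

Compare 2 vs 2: take 2 from left. Merged: [2]
Compare 2 vs 2: take 2 from left. Merged: [2, 2]
Compare 10 vs 2: take 2 from right. Merged: [2, 2, 2]
Compare 10 vs 3: take 3 from right. Merged: [2, 2, 2, 3]
Compare 10 vs 3: take 3 from right. Merged: [2, 2, 2, 3, 3]
Compare 10 vs 13: take 10 from left. Merged: [2, 2, 2, 3, 3, 10]
Compare 20 vs 13: take 13 from right. Merged: [2, 2, 2, 3, 3, 10, 13]
Append remaining from left: [20]. Merged: [2, 2, 2, 3, 3, 10, 13, 20]

Final merged array: [2, 2, 2, 3, 3, 10, 13, 20]
Total comparisons: 7

The merged array is [2, 2, 2, 3, 3, 10, 13, 20], requiring 7 comparisons. The merge step runs in O(n) time where n is the total number of elements.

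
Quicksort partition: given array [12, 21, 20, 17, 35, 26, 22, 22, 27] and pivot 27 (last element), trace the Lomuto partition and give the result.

Lomuto partition with pivot = 27:

Initial array: [12, 21, 20, 17, 35, 26, 22, 22, 27]

arr[0]=12 <= 27: swap with position 0, array becomes [12, 21, 20, 17, 35, 26, 22, 22, 27]
arr[1]=21 <= 27: swap with position 1, array becomes [12, 21, 20, 17, 35, 26, 22, 22, 27]
arr[2]=20 <= 27: swap with position 2, array becomes [12, 21, 20, 17, 35, 26, 22, 22, 27]
arr[3]=17 <= 27: swap with position 3, array becomes [12, 21, 20, 17, 35, 26, 22, 22, 27]
arr[4]=35 > 27: no swap
arr[5]=26 <= 27: swap with position 4, array becomes [12, 21, 20, 17, 26, 35, 22, 22, 27]
arr[6]=22 <= 27: swap with position 5, array becomes [12, 21, 20, 17, 26, 22, 35, 22, 27]
arr[7]=22 <= 27: swap with position 6, array becomes [12, 21, 20, 17, 26, 22, 22, 35, 27]

Place pivot at position 7: [12, 21, 20, 17, 26, 22, 22, 27, 35]
Pivot position: 7

After partitioning with pivot 27, the array becomes [12, 21, 20, 17, 26, 22, 22, 27, 35]. The pivot is placed at index 7. All elements to the left of the pivot are <= 27, and all elements to the right are > 27.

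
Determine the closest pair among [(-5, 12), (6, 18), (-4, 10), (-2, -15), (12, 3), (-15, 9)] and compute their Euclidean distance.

Computing all pairwise distances among 6 points:

d((-5, 12), (6, 18)) = 12.53
d((-5, 12), (-4, 10)) = 2.2361 <-- minimum
d((-5, 12), (-2, -15)) = 27.1662
d((-5, 12), (12, 3)) = 19.2354
d((-5, 12), (-15, 9)) = 10.4403
d((6, 18), (-4, 10)) = 12.8062
d((6, 18), (-2, -15)) = 33.9559
d((6, 18), (12, 3)) = 16.1555
d((6, 18), (-15, 9)) = 22.8473
d((-4, 10), (-2, -15)) = 25.0799
d((-4, 10), (12, 3)) = 17.4642
d((-4, 10), (-15, 9)) = 11.0454
d((-2, -15), (12, 3)) = 22.8035
d((-2, -15), (-15, 9)) = 27.2947
d((12, 3), (-15, 9)) = 27.6586

Closest pair: (-5, 12) and (-4, 10) with distance 2.2361

The closest pair is (-5, 12) and (-4, 10) with Euclidean distance 2.2361. For 6 points, brute-force pairwise comparison is shown above. For large n, the divide-and-conquer algorithm (sort by x, recurse on halves, check the dividing strip) achieves O(n log n).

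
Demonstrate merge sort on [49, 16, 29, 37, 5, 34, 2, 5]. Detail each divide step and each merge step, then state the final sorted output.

Merge sort trace:

Split: [49, 16, 29, 37, 5, 34, 2, 5] -> [49, 16, 29, 37] and [5, 34, 2, 5]
  Split: [49, 16, 29, 37] -> [49, 16] and [29, 37]
    Split: [49, 16] -> [49] and [16]
    Merge: [49] + [16] -> [16, 49]
    Split: [29, 37] -> [29] and [37]
    Merge: [29] + [37] -> [29, 37]
  Merge: [16, 49] + [29, 37] -> [16, 29, 37, 49]
  Split: [5, 34, 2, 5] -> [5, 34] and [2, 5]
    Split: [5, 34] -> [5] and [34]
    Merge: [5] + [34] -> [5, 34]
    Split: [2, 5] -> [2] and [5]
    Merge: [2] + [5] -> [2, 5]
  Merge: [5, 34] + [2, 5] -> [2, 5, 5, 34]
Merge: [16, 29, 37, 49] + [2, 5, 5, 34] -> [2, 5, 5, 16, 29, 34, 37, 49]

Final sorted array: [2, 5, 5, 16, 29, 34, 37, 49]

The merge sort proceeds by recursively splitting the array and merging sorted halves.
After all merges, the sorted array is [2, 5, 5, 16, 29, 34, 37, 49].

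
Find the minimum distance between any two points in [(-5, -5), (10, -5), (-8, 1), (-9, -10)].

Computing all pairwise distances among 4 points:

d((-5, -5), (10, -5)) = 15.0
d((-5, -5), (-8, 1)) = 6.7082
d((-5, -5), (-9, -10)) = 6.4031 <-- minimum
d((10, -5), (-8, 1)) = 18.9737
d((10, -5), (-9, -10)) = 19.6469
d((-8, 1), (-9, -10)) = 11.0454

Closest pair: (-5, -5) and (-9, -10) with distance 6.4031

The closest pair is (-5, -5) and (-9, -10) with Euclidean distance 6.4031. For 4 points, brute-force pairwise comparison is shown above. For large n, the divide-and-conquer algorithm (sort by x, recurse on halves, check the dividing strip) achieves O(n log n).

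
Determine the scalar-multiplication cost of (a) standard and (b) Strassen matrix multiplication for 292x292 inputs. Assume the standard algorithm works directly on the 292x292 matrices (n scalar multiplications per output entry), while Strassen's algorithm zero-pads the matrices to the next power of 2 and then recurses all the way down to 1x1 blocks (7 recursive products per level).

Matrix multiplication for 292x292 matrices:

Strassen's algorithm requires power-of-2 dimensions. Pad 292x292 to 512x512 (next power of 2).

Standard algorithm: 292^3 = 24897088 multiplications
Strassen's algorithm: 7^(log2(512)) = 7^9 = 40353607 multiplications
Difference: 24897088 - 40353607 = -15456519 (Strassen uses MORE here due to padding overhead — for small or just-over-power-of-2 n, padding can outweigh the per-level savings)

Standard: 24897088 multiplications (292^3). Strassen: 40353607 multiplications (7^9, after padding to 512x512). Strassen reduces 8 recursive multiplications to 7 at each level.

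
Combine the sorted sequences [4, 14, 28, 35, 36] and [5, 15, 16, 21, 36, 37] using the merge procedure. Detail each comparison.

Merging process:

Compare 4 vs 5: take 4 from left. Merged: [4]
Compare 14 vs 5: take 5 from right. Merged: [4, 5]
Compare 14 vs 15: take 14 from left. Merged: [4, 5, 14]
Compare 28 vs 15: take 15 from right. Merged: [4, 5, 14, 15]
Compare 28 vs 16: take 16 from right. Merged: [4, 5, 14, 15, 16]
Compare 28 vs 21: take 21 from right. Merged: [4, 5, 14, 15, 16, 21]
Compare 28 vs 36: take 28 from left. Merged: [4, 5, 14, 15, 16, 21, 28]
Compare 35 vs 36: take 35 from left. Merged: [4, 5, 14, 15, 16, 21, 28, 35]
Compare 36 vs 36: take 36 from left. Merged: [4, 5, 14, 15, 16, 21, 28, 35, 36]
Append remaining from right: [36, 37]. Merged: [4, 5, 14, 15, 16, 21, 28, 35, 36, 36, 37]

Final merged array: [4, 5, 14, 15, 16, 21, 28, 35, 36, 36, 37]
Total comparisons: 9

The merged array is [4, 5, 14, 15, 16, 21, 28, 35, 36, 36, 37], requiring 9 comparisons. The merge step runs in O(n) time where n is the total number of elements.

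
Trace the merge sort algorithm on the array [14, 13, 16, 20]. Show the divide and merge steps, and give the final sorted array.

Merge sort trace:

Split: [14, 13, 16, 20] -> [14, 13] and [16, 20]
  Split: [14, 13] -> [14] and [13]
  Merge: [14] + [13] -> [13, 14]
  Split: [16, 20] -> [16] and [20]
  Merge: [16] + [20] -> [16, 20]
Merge: [13, 14] + [16, 20] -> [13, 14, 16, 20]

Final sorted array: [13, 14, 16, 20]

The merge sort proceeds by recursively splitting the array and merging sorted halves.
After all merges, the sorted array is [13, 14, 16, 20].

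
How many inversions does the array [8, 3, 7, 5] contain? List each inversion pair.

Finding inversions in [8, 3, 7, 5]:

(0, 1): arr[0]=8 > arr[1]=3
(0, 2): arr[0]=8 > arr[2]=7
(0, 3): arr[0]=8 > arr[3]=5
(2, 3): arr[2]=7 > arr[3]=5

Total inversions: 4

The array has 4 inversion(s): (0,1), (0,2), (0,3), (2,3). Each pair (i,j) satisfies i < j and arr[i] > arr[j].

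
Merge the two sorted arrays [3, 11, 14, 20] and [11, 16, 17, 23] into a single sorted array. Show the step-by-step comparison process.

Merging process:

Compare 3 vs 11: take 3 from left. Merged: [3]
Compare 11 vs 11: take 11 from left. Merged: [3, 11]
Compare 14 vs 11: take 11 from right. Merged: [3, 11, 11]
Compare 14 vs 16: take 14 from left. Merged: [3, 11, 11, 14]
Compare 20 vs 16: take 16 from right. Merged: [3, 11, 11, 14, 16]
Compare 20 vs 17: take 17 from right. Merged: [3, 11, 11, 14, 16, 17]
Compare 20 vs 23: take 20 from left. Merged: [3, 11, 11, 14, 16, 17, 20]
Append remaining from right: [23]. Merged: [3, 11, 11, 14, 16, 17, 20, 23]

Final merged array: [3, 11, 11, 14, 16, 17, 20, 23]
Total comparisons: 7

The merged array is [3, 11, 11, 14, 16, 17, 20, 23], requiring 7 comparisons. The merge step runs in O(n) time where n is the total number of elements.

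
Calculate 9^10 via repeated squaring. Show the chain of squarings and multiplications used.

Computing 9^10 by squaring (build up from 9^1; each line after the first costs one multiplication):

9^1 = 9
9^2 = (9^1)^2 = 9^2 = 81
9^4 = (9^2)^2 = 81^2 = 6561
9^5 = 9 * 9^4 = 9 * 6561 = 59049
9^10 = (9^5)^2 = 59049^2 = 3486784401

Result: 3486784401
Multiplications needed: 4 (4 lines after 9^1)

9^10 = 3486784401. Using exponentiation by squaring, this requires 4 multiplications. The key idea: if the exponent is even, square the half-power; if odd, multiply by the base once.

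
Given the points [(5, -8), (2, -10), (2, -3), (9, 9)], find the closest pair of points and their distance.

Computing all pairwise distances among 4 points:

d((5, -8), (2, -10)) = 3.6056 <-- minimum
d((5, -8), (2, -3)) = 5.831
d((5, -8), (9, 9)) = 17.4642
d((2, -10), (2, -3)) = 7.0
d((2, -10), (9, 9)) = 20.2485
d((2, -3), (9, 9)) = 13.8924

Closest pair: (5, -8) and (2, -10) with distance 3.6056

The closest pair is (5, -8) and (2, -10) with Euclidean distance 3.6056. For 4 points, brute-force pairwise comparison is shown above. For large n, the divide-and-conquer algorithm (sort by x, recurse on halves, check the dividing strip) achieves O(n log n).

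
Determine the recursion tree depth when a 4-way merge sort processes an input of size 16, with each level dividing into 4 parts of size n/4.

For divide and conquer with division factor 4:

Problem sizes at each level:
Level 0: 16
Level 1: 4
Level 2: 1

The root is level 0 and the size-1 base case is level 2 (the tree spans levels 0 through 2, i.e. 3 levels counting the root), so the depth is the number of divisions: log_4(16) = 2

The recursion tree depth is log_4(16) = 2. At each level, the problem size is divided by 4, so it takes 2 divisions to reduce to a base case of size 1. The algorithm makes 4 recursive calls at each level.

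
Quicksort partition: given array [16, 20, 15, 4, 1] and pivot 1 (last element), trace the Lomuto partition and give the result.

Lomuto partition with pivot = 1:

Initial array: [16, 20, 15, 4, 1]

arr[0]=16 > 1: no swap
arr[1]=20 > 1: no swap
arr[2]=15 > 1: no swap
arr[3]=4 > 1: no swap

Place pivot at position 0: [1, 20, 15, 4, 16]
Pivot position: 0

After partitioning with pivot 1, the array becomes [1, 20, 15, 4, 16]. The pivot is placed at index 0. All elements to the left of the pivot are <= 1, and all elements to the right are > 1.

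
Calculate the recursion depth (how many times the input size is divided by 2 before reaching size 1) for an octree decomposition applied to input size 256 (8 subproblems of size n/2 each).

For divide and conquer with division factor 2:

Problem sizes at each level:
Level 0: 256
Level 1: 128
Level 2: 64
Level 3: 32
Level 4: 16
Level 5: 8
Level 6: 4
Level 7: 2
Level 8: 1

The root is level 0 and the size-1 base case is level 8 (the tree spans levels 0 through 8, i.e. 9 levels counting the root), so the depth is the number of divisions: log_2(256) = 8

The recursion tree depth is log_2(256) = 8. At each level, the problem size is divided by 2, so it takes 8 divisions to reduce to a base case of size 1. The algorithm makes 8 recursive calls at each level.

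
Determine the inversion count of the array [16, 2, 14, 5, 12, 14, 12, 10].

Finding inversions in [16, 2, 14, 5, 12, 14, 12, 10]:

(0, 1): arr[0]=16 > arr[1]=2
(0, 2): arr[0]=16 > arr[2]=14
(0, 3): arr[0]=16 > arr[3]=5
(0, 4): arr[0]=16 > arr[4]=12
(0, 5): arr[0]=16 > arr[5]=14
(0, 6): arr[0]=16 > arr[6]=12
(0, 7): arr[0]=16 > arr[7]=10
(2, 3): arr[2]=14 > arr[3]=5
(2, 4): arr[2]=14 > arr[4]=12
(2, 6): arr[2]=14 > arr[6]=12
(2, 7): arr[2]=14 > arr[7]=10
(4, 7): arr[4]=12 > arr[7]=10
(5, 6): arr[5]=14 > arr[6]=12
(5, 7): arr[5]=14 > arr[7]=10
(6, 7): arr[6]=12 > arr[7]=10

Total inversions: 15

The array has 15 inversion(s): (0,1), (0,2), (0,3), (0,4), (0,5), (0,6), (0,7), (2,3), (2,4), (2,6), (2,7), (4,7), (5,6), (5,7), (6,7). Each pair (i,j) satisfies i < j and arr[i] > arr[j].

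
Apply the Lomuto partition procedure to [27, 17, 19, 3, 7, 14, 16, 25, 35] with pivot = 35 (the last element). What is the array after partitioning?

Lomuto partition with pivot = 35:

Initial array: [27, 17, 19, 3, 7, 14, 16, 25, 35]

arr[0]=27 <= 35: swap with position 0, array becomes [27, 17, 19, 3, 7, 14, 16, 25, 35]
arr[1]=17 <= 35: swap with position 1, array becomes [27, 17, 19, 3, 7, 14, 16, 25, 35]
arr[2]=19 <= 35: swap with position 2, array becomes [27, 17, 19, 3, 7, 14, 16, 25, 35]
arr[3]=3 <= 35: swap with position 3, array becomes [27, 17, 19, 3, 7, 14, 16, 25, 35]
arr[4]=7 <= 35: swap with position 4, array becomes [27, 17, 19, 3, 7, 14, 16, 25, 35]
arr[5]=14 <= 35: swap with position 5, array becomes [27, 17, 19, 3, 7, 14, 16, 25, 35]
arr[6]=16 <= 35: swap with position 6, array becomes [27, 17, 19, 3, 7, 14, 16, 25, 35]
arr[7]=25 <= 35: swap with position 7, array becomes [27, 17, 19, 3, 7, 14, 16, 25, 35]

Place pivot at position 8: [27, 17, 19, 3, 7, 14, 16, 25, 35]
Pivot position: 8

After partitioning with pivot 35, the array becomes [27, 17, 19, 3, 7, 14, 16, 25, 35]. The pivot is placed at index 8. All elements to the left of the pivot are <= 35, and all elements to the right are > 35.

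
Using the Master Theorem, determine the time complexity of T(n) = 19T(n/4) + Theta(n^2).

Master Theorem for T(n) = 19T(n/4) + O(n^2):

a = 19, b = 4, c = 2
log_b(a) = log_4(19) = 2.1240

Case 1: c = 2 < log_4(19) = 2.1240
T(n) = O(n^(log_4 19))

For T(n) = 19T(n/4) + O(n^2): log_4(19) = 2.1240. This is Case 1 of the Master Theorem (c < log_b(a), work dominated by leaves), giving O(n^(log_4 19)).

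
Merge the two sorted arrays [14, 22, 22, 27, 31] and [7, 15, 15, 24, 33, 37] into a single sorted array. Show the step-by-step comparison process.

Merging process:

Compare 14 vs 7: take 7 from right. Merged: [7]
Compare 14 vs 15: take 14 from left. Merged: [7, 14]
Compare 22 vs 15: take 15 from right. Merged: [7, 14, 15]
Compare 22 vs 15: take 15 from right. Merged: [7, 14, 15, 15]
Compare 22 vs 24: take 22 from left. Merged: [7, 14, 15, 15, 22]
Compare 22 vs 24: take 22 from left. Merged: [7, 14, 15, 15, 22, 22]
Compare 27 vs 24: take 24 from right. Merged: [7, 14, 15, 15, 22, 22, 24]
Compare 27 vs 33: take 27 from left. Merged: [7, 14, 15, 15, 22, 22, 24, 27]
Compare 31 vs 33: take 31 from left. Merged: [7, 14, 15, 15, 22, 22, 24, 27, 31]
Append remaining from right: [33, 37]. Merged: [7, 14, 15, 15, 22, 22, 24, 27, 31, 33, 37]

Final merged array: [7, 14, 15, 15, 22, 22, 24, 27, 31, 33, 37]
Total comparisons: 9

The merged array is [7, 14, 15, 15, 22, 22, 24, 27, 31, 33, 37], requiring 9 comparisons. The merge step runs in O(n) time where n is the total number of elements.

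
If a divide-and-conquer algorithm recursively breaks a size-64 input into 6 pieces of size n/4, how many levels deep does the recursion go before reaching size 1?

For divide and conquer with division factor 4:

Problem sizes at each level:
Level 0: 64
Level 1: 16
Level 2: 4
Level 3: 1

The root is level 0 and the size-1 base case is level 3 (the tree spans levels 0 through 3, i.e. 4 levels counting the root), so the depth is the number of divisions: log_4(64) = 3

The recursion tree depth is log_4(64) = 3. At each level, the problem size is divided by 4, so it takes 3 divisions to reduce to a base case of size 1. The algorithm makes 6 recursive calls at each level.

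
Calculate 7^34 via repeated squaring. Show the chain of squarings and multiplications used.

Computing 7^34 by squaring (build up from 7^1; each line after the first costs one multiplication):

7^1 = 7
7^2 = (7^1)^2 = 7^2 = 49
7^4 = (7^2)^2 = 49^2 = 2401
7^8 = (7^4)^2 = 2401^2 = 5764801
7^16 = (7^8)^2 = 5764801^2 = 33232930569601
7^17 = 7 * 7^16 = 7 * 33232930569601 = 232630513987207
7^34 = (7^17)^2 = 232630513987207^2 = 54116956037952111668959660849

Result: 54116956037952111668959660849
Multiplications needed: 6 (6 lines after 7^1)

7^34 = 54116956037952111668959660849. Using exponentiation by squaring, this requires 6 multiplications. The key idea: if the exponent is even, square the half-power; if odd, multiply by the base once.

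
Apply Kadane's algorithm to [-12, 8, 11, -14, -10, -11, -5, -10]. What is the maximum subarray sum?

Using Kadane's algorithm on [-12, 8, 11, -14, -10, -11, -5, -10]:

Scanning through the array:
Position 1 (value 8): max_ending_here = 8, max_so_far = 8
Position 2 (value 11): max_ending_here = 19, max_so_far = 19
Position 3 (value -14): max_ending_here = 5, max_so_far = 19
Position 4 (value -10): max_ending_here = -5, max_so_far = 19
Position 5 (value -11): max_ending_here = -11, max_so_far = 19
Position 6 (value -5): max_ending_here = -5, max_so_far = 19
Position 7 (value -10): max_ending_here = -10, max_so_far = 19

Maximum subarray: [8, 11]
Maximum sum: 19

The maximum subarray is [8, 11] with sum 19. This subarray runs from index 1 to index 2.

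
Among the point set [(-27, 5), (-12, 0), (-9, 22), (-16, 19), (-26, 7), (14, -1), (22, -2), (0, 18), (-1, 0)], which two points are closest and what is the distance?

Computing all pairwise distances among 9 points:

d((-27, 5), (-12, 0)) = 15.8114
d((-27, 5), (-9, 22)) = 24.7588
d((-27, 5), (-16, 19)) = 17.8045
d((-27, 5), (-26, 7)) = 2.2361 <-- minimum
d((-27, 5), (14, -1)) = 41.4367
d((-27, 5), (22, -2)) = 49.4975
d((-27, 5), (0, 18)) = 29.9666
d((-27, 5), (-1, 0)) = 26.4764
d((-12, 0), (-9, 22)) = 22.2036
d((-12, 0), (-16, 19)) = 19.4165
d((-12, 0), (-26, 7)) = 15.6525
d((-12, 0), (14, -1)) = 26.0192
d((-12, 0), (22, -2)) = 34.0588
d((-12, 0), (0, 18)) = 21.6333
d((-12, 0), (-1, 0)) = 11.0
d((-9, 22), (-16, 19)) = 7.6158
d((-9, 22), (-26, 7)) = 22.6716
d((-9, 22), (14, -1)) = 32.5269
d((-9, 22), (22, -2)) = 39.2046
d((-9, 22), (0, 18)) = 9.8489
d((-9, 22), (-1, 0)) = 23.4094
d((-16, 19), (-26, 7)) = 15.6205
d((-16, 19), (14, -1)) = 36.0555
d((-16, 19), (22, -2)) = 43.4166
d((-16, 19), (0, 18)) = 16.0312
d((-16, 19), (-1, 0)) = 24.2074
d((-26, 7), (14, -1)) = 40.7922
d((-26, 7), (22, -2)) = 48.8365
d((-26, 7), (0, 18)) = 28.2312
d((-26, 7), (-1, 0)) = 25.9615
d((14, -1), (22, -2)) = 8.0623
d((14, -1), (0, 18)) = 23.6008
d((14, -1), (-1, 0)) = 15.0333
d((22, -2), (0, 18)) = 29.7321
d((22, -2), (-1, 0)) = 23.0868
d((0, 18), (-1, 0)) = 18.0278

Closest pair: (-27, 5) and (-26, 7) with distance 2.2361

The closest pair is (-27, 5) and (-26, 7) with Euclidean distance 2.2361. For 9 points, brute-force pairwise comparison is shown above. For large n, the divide-and-conquer algorithm (sort by x, recurse on halves, check the dividing strip) achieves O(n log n).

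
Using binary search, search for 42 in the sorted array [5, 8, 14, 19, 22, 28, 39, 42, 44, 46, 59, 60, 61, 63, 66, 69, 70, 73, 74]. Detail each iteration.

Binary search for 42 in [5, 8, 14, 19, 22, 28, 39, 42, 44, 46, 59, 60, 61, 63, 66, 69, 70, 73, 74]:

lo=0, hi=18, mid=9, arr[mid]=46 -> 46 > 42, search left half
lo=0, hi=8, mid=4, arr[mid]=22 -> 22 < 42, search right half
lo=5, hi=8, mid=6, arr[mid]=39 -> 39 < 42, search right half
lo=7, hi=8, mid=7, arr[mid]=42 -> Found target at index 7!

Binary search finds 42 at index 7 after 4 comparisons. The search repeatedly halves the search space by comparing with the middle element.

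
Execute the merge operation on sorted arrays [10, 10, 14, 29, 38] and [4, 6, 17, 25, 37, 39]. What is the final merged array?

Merging process:

Compare 10 vs 4: take 4 from right. Merged: [4]
Compare 10 vs 6: take 6 from right. Merged: [4, 6]
Compare 10 vs 17: take 10 from left. Merged: [4, 6, 10]
Compare 10 vs 17: take 10 from left. Merged: [4, 6, 10, 10]
Compare 14 vs 17: take 14 from left. Merged: [4, 6, 10, 10, 14]
Compare 29 vs 17: take 17 from right. Merged: [4, 6, 10, 10, 14, 17]
Compare 29 vs 25: take 25 from right. Merged: [4, 6, 10, 10, 14, 17, 25]
Compare 29 vs 37: take 29 from left. Merged: [4, 6, 10, 10, 14, 17, 25, 29]
Compare 38 vs 37: take 37 from right. Merged: [4, 6, 10, 10, 14, 17, 25, 29, 37]
Compare 38 vs 39: take 38 from left. Merged: [4, 6, 10, 10, 14, 17, 25, 29, 37, 38]
Append remaining from right: [39]. Merged: [4, 6, 10, 10, 14, 17, 25, 29, 37, 38, 39]

Final merged array: [4, 6, 10, 10, 14, 17, 25, 29, 37, 38, 39]
Total comparisons: 10

The merged array is [4, 6, 10, 10, 14, 17, 25, 29, 37, 38, 39], requiring 10 comparisons. The merge step runs in O(n) time where n is the total number of elements.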